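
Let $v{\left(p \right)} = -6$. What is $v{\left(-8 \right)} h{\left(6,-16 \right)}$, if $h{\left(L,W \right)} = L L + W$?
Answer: $-120$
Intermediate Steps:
$h{\left(L,W \right)} = W + L^{2}$ ($h{\left(L,W \right)} = L^{2} + W = W + L^{2}$)
$v{\left(-8 \right)} h{\left(6,-16 \right)} = - 6 \left(-16 + 6^{2}\right) = - 6 \left(-16 + 36\right) = \left(-6\right) 20 = -120$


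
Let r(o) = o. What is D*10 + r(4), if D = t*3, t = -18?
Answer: -536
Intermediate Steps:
D = -54 (D = -18*3 = -54)
D*10 + r(4) = -54*10 + 4 = -540 + 4 = -536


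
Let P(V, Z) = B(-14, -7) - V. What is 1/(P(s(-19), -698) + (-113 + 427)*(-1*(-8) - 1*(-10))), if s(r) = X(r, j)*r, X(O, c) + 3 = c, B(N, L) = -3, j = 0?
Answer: 1/5592 ≈ 0.00017883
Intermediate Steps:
X(O, c) = -3 + c
s(r) = -3*r (s(r) = (-3 + 0)*r = -3*r)
P(V, Z) = -3 - V
1/(P(s(-19), -698) + (-113 + 427)*(-1*(-8) - 1*(-10))) = 1/((-3 - (-3)*(-19)) + (-113 + 427)*(-1*(-8) - 1*(-10))) = 1/((-3 - 1*57) + 314*(8 + 10)) = 1/((-3 - 57) + 314*18) = 1/(-60 + 5652) = 1/5592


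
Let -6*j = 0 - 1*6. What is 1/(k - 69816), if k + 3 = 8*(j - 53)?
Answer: -1/70235 ≈ -1.4238e-5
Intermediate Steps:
j = 1 (j = -(0 - 1*6)/6 = -(0 - 6)/6 = -⅙*(-6) = 1)
k = -419 (k = -3 + 8*(1 - 53) = -3 + 8*(-52) = -3 - 416 = -419)
1/(k - 69816) = 1/(-419 - 69816) = 1/(-70235) = -1/70235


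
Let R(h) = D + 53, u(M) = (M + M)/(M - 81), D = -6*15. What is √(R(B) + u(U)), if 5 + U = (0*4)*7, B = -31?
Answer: I*√68198/43 ≈ 6.0732*I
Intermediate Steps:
D = -90
U = -5 (U = -5 + (0*4)*7 = -5 + 0*7 = -5 + 0 = -5)
u(M) = 2*M/(-81 + M) (u(M) = (2*M)/(-81 + M) = 2*M/(-81 + M))
R(h) = -37 (R(h) = -90 + 53 = -37)
√(R(B) + u(U)) = √(-37 + 2*(-5)/(-81 - 5)) = √(-37 + 2*(-5)/(-86)) = √(-37 + 2*(-5)*(-1/86)) = √(-37 + 5/43) = √(-1586/43) = I*√68198/43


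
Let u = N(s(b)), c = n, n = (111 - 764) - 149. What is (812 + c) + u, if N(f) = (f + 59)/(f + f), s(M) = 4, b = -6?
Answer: 143/8 ≈ 17.875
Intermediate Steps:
n = -802 (n = -653 - 149 = -802)
c = -802
N(f) = (59 + f)/(2*f) (N(f) = (59 + f)/((2*f)) = (59 + f)*(1/(2*f)) = (59 + f)/(2*f))
u = 63/8 (u = (½)*(59 + 4)/4 = (½)*(¼)*63 = 63/8 ≈ 7.8750)
(812 + c) + u = (812 - 802) + 63/8 = 10 + 63/8 = 143/8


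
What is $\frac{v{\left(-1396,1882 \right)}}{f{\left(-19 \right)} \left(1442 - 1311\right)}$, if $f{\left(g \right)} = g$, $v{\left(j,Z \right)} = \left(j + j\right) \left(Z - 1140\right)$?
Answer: $\frac{2071664}{2489} \approx 832.33$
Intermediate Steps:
$v{\left(j,Z \right)} = 2 j \left(-1140 + Z\right)$
$\frac{v{\left(-1396,1882 \right)}}{f{\left(-19 \right)} \left(1442 - 1311\right)} = \frac{2 \left(-1396\right) \left(-1140 + 1882\right)}{\left(-19\right) \left(1442 - 1311\right)} = \frac{2 \left(-1396\right) 742}{\left(-19\right) 131} = - \frac{2071664}{-2489} = \left(-2071664\right) \left(- \frac{1}{2489}\right) = \frac{2071664}{2489}$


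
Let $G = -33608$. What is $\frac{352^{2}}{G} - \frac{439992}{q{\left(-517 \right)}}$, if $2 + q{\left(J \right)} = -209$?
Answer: $\frac{1845138424}{886411} \approx 2081.6$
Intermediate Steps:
$q{\left(J \right)} = -211$ ($q{\left(J \right)} = -2 - 209 = -211$)
$\frac{352^{2}}{G} - \frac{439992}{q{\left(-517 \right)}} = \frac{352^{2}}{-33608} - \frac{439992}{-211} = 123904 \left(- \frac{1}{33608}\right) - - \frac{439992}{211} = - \frac{15488}{4201} + \frac{439992}{211} = \frac{1845138424}{886411}$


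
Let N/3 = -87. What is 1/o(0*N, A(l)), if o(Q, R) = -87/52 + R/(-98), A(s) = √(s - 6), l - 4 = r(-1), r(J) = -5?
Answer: -1551732/2596843 + 9464*I*√7/2596843 ≈ -0.59755 + 0.0096422*I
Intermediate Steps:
l = -1 (l = 4 - 5 = -1)
N = -261 (N = 3*(-87) = -261)
A(s) = √(-6 + s)
o(Q, R) = -87/52 - R/98 (o(Q, R) = -87*1/52 + R*(-1/98) = -87/52 - R/98)
1/o(0*N, A(l)) = 1/(-87/52 - √(-6 - 1)/98) = 1/(-87/52 - I*√7/98)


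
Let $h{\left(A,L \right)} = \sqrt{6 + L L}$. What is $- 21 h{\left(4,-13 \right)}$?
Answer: $- 105 \sqrt{7} \approx -277.8$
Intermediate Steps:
$h{\left(A,L \right)} = \sqrt{6 + L^{2}}$
$- 21 h{\left(4,-13 \right)} = - 21 \sqrt{6 + \left(-13\right)^{2}} = - 21 \sqrt{6 + 169} = - 21 \sqrt{175} = - 21 \cdot 5 \sqrt{7} = - 105 \sqrt{7}$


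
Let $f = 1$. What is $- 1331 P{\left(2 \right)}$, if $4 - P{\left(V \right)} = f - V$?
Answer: $-6655$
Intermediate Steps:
$P{\left(V \right)} = 3 + V$ ($P{\left(V \right)} = 4 - \left(1 - V\right) = 4 + \left(-1 + V\right) = 3 + V$)
$- 1331 P{\left(2 \right)} = - 1331 \left(3 + 2\right) = \left(-1331\right) 5 = -6655$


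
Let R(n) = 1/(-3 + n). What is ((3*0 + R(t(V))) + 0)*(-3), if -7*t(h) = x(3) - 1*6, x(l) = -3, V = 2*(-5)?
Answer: 7/4 ≈ 1.7500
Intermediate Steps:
V = -10
t(h) = 9/7 (t(h) = -(-3 - 1*6)/7 = -(-3 - 6)/7 = -⅐*(-9) = 9/7)
((3*0 + R(t(V))) + 0)*(-3) = ((3*0 + 1/(-3 + 9/7)) + 0)*(-3) = ((0 + 1/(-12/7)) + 0)*(-3) = ((0 - 7/12) + 0)*(-3) = (-7/12 + 0)*(-3) = -7/12*(-3) = 7/4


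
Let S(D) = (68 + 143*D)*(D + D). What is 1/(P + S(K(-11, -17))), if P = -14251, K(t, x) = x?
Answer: 1/66091 ≈ 1.5131e-5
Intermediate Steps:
S(D) = 2*D*(68 + 143*D) (S(D) = (68 + 143*D)*(2*D) = 2*D*(68 + 143*D))
1/(P + S(K(-11, -17))) = 1/(-14251 + 2*(-17)*(68 + 143*(-17))) = 1/(-14251 + 2*(-17)*(68 - 2431)) = 1/(-14251 + 2*(-17)*(-2363)) = 1/(-14251 + 80342) = 1/66091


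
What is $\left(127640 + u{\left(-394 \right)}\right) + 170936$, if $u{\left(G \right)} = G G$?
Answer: $453812$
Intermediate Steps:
$u{\left(G \right)} = G^{2}$
$\left(127640 + u{\left(-394 \right)}\right) + 170936 = \left(127640 + \left(-394\right)^{2}\right) + 170936 = \left(127640 + 155236\right) + 170936 = 282876 + 170936 = 453812$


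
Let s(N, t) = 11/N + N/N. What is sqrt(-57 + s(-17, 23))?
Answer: 3*I*sqrt(1819)/17 ≈ 7.5264*I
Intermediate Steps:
s(N, t) = 1 + 11/N (s(N, t) = 11/N + 1 = 1 + 11/N)
sqrt(-57 + s(-17, 23)) = sqrt(-57 + (11 - 17)/(-17)) = sqrt(-57 - 1/17*(-6)) = sqrt(-57 + 6/17) = sqrt(-963/17) = 3*I*sqrt(1819)/17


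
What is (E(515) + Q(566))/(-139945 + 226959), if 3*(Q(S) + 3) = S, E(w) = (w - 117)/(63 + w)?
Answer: 80785/37720569 ≈ 0.0021417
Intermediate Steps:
E(w) = (-117 + w)/(63 + w)
Q(S) = -3 + S/3
(E(515) + Q(566))/(-139945 + 226959) = ((-117 + 515)/(63 + 515) + (-3 + (1/3)*566))/(-139945 + 226959) = (398/578 + (-3 + 566/3))/87014 = ((1/578)*398 + 557/3)*(1/87014) = (199/289 + 557/3)*(1/87014) = (161570/867)*(1/87014) = 80785/37720569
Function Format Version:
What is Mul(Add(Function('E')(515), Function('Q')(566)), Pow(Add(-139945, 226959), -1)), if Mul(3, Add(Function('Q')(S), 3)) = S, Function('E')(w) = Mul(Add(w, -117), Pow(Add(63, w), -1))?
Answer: Rational(80785, 37720569) ≈ 0.0021417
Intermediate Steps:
Function('E')(w) = Mul(Pow(Add(63, w), -1), Add(-117, w)) (Function('E')(w) = Mul(Add(-117, w), Pow(Add(63, w), -1)) = Mul(Pow(Add(63, w), -1), Add(-117, w)))
Function('Q')(S) = Add(-3, Mul(Rational(1, 3), S))
Mul(Add(Function('E')(515), Function('Q')(566)), Pow(Add(-139945, 226959), -1)) = Mul(Add(Mul(Pow(Add(63, 515), -1), Add(-117, 515)), Add(-3, Mul(Rational(1, 3), 566))), Pow(Add(-139945, 226959), -1)) = Mul(Add(Mul(Pow(578, -1), 398), Add(-3, Rational(566, 3))), Pow(87014, -1)) = Mul(Add(Mul(Rational(1, 578), 398), Rational(557, 3)), Rational(1, 87014)) = Mul(Add(Rational(199, 289), Rational(557, 3)), Rational(1, 87014)) = Mul(Rational(161570, 867), Rational(1, 87014)) = Rational(80785, 37720569)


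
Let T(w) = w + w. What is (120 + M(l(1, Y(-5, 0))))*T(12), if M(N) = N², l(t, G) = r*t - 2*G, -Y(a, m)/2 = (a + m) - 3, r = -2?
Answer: 30624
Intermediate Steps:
Y(a, m) = 6 - 2*a - 2*m (Y(a, m) = -2*((a + m) - 3) = -2*(-3 + a + m) = 6 - 2*a - 2*m)
T(w) = 2*w
l(t, G) = -2*G - 2*t (l(t, G) = -2*t - 2*G = -2*G - 2*t)
(120 + M(l(1, Y(-5, 0))))*T(12) = (120 + (-2*(6 - 2*(-5) - 2*0) - 2*1)²)*(2*12) = (120 + (-2*(6 + 10 + 0) - 2)²)*24 = (120 + (-2*16 - 2)²)*24 = (120 + (-32 - 2)²)*24 = (120 + (-34)²)*24 = (120 + 1156)*24 = 1276*24 = 30624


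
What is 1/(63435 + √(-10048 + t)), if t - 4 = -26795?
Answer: 63435/4024036064 - I*√36839/4024036064 ≈ 1.5764e-5 - 4.7697e-8*I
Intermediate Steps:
t = -26791 (t = 4 - 26795 = -26791)
1/(63435 + √(-10048 + t)) = 1/(63435 + √(-10048 - 26791)) = 1/(63435 + √(-36839)) = 1/(63435 + I*√36839)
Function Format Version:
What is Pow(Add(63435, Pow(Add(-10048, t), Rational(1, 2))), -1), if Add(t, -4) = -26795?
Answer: Add(Rational(63435, 4024036064), Mul(Rational(-1, 4024036064), I, Pow(36839, Rational(1, 2)))) ≈ Add(1.5764e-5, Mul(-4.7697e-8, I))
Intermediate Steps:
t = -26791 (t = Add(4, -26795) = -26791)
Pow(Add(63435, Pow(Add(-10048, t), Rational(1, 2))), -1) = Pow(Add(63435, Pow(Add(-10048, -26791), Rational(1, 2))), -1) = Pow(Add(63435, Pow(-36839, Rational(1, 2))), -1) = Pow(Add(63435, Mul(I, Pow(36839, Rational(1, 2)))), -1)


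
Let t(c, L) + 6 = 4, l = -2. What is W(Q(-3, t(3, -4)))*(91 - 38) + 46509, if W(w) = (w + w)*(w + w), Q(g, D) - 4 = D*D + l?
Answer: 54141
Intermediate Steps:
t(c, L) = -2 (t(c, L) = -6 + 4 = -2)
Q(g, D) = 2 + D² (Q(g, D) = 4 + (D*D - 2) = 4 + (D² - 2) = 4 + (-2 + D²) = 2 + D²)
W(w) = 4*w² (W(w) = (2*w)*(2*w) = 4*w²)
W(Q(-3, t(3, -4)))*(91 - 38) + 46509 = (4*(2 + (-2)²)²)*(91 - 38) + 46509 = (4*(2 + 4)²)*53 + 46509 = (4*6²)*53 + 46509 = (4*36)*53 + 46509 = 144*53 + 46509 = 7632 + 46509 = 54141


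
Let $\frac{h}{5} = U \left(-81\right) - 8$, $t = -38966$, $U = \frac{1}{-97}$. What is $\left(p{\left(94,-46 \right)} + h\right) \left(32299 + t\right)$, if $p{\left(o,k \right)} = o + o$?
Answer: $- \frac{98411587}{97} \approx -1.0146 \cdot 10^{6}$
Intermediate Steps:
$p{\left(o,k \right)} = 2 o$
$U = - \frac{1}{97} \approx -0.010309$
$h = - \frac{3475}{97}$ ($h = 5 \left(\left(- \frac{1}{97}\right) \left(-81\right) - 8\right) = 5 \left(\frac{81}{97} - 8\right) = 5 \left(- \frac{695}{97}\right) = - \frac{3475}{97} \approx -35.825$)
$\left(p{\left(94,-46 \right)} + h\right) \left(32299 + t\right) = \left(2 \cdot 94 - \frac{3475}{97}\right) \left(32299 - 38966\right) = \left(188 - \frac{3475}{97}\right) \left(-6667\right) = \frac{14761}{97} \left(-6667\right) = - \frac{98411587}{97}$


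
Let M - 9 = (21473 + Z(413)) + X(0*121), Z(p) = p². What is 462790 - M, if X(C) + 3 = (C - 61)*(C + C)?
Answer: 270742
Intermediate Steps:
X(C) = -3 + 2*C*(-61 + C) (X(C) = -3 + (C - 61)*(C + C) = -3 + (-61 + C)*(2*C) = -3 + 2*C*(-61 + C))
M = 192048 (M = 9 + ((21473 + 413²) + (-3 - 0*121 + 2*(0*121)²)) = 9 + ((21473 + 170569) + (-3 - 122*0 + 2*0²)) = 9 + (192042 + (-3 + 0 + 2*0)) = 9 + (192042 + (-3 + 0 + 0)) = 9 + (192042 - 3) = 9 + 192039 = 192048)
462790 - M = 462790 - 1*192048 = 462790 - 192048 = 270742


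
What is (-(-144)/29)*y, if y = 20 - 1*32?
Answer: -1728/29 ≈ -59.586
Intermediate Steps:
y = -12 (y = 20 - 32 = -12)
(-(-144)/29)*y = -(-144)/29*(-12) = -6*(-24/29)*(-12) = (144/29)*(-12) = -1728/29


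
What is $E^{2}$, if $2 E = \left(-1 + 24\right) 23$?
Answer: $\frac{279841}{4} \approx 69960.0$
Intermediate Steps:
$E = \frac{529}{2}$ ($E = \frac{\left(-1 + 24\right) 23}{2} = \frac{23 \cdot 23}{2} = \frac{1}{2} \cdot 529 = \frac{529}{2} \approx 264.5$)
$E^{2} = \left(\frac{529}{2}\right)^{2} = \frac{279841}{4}$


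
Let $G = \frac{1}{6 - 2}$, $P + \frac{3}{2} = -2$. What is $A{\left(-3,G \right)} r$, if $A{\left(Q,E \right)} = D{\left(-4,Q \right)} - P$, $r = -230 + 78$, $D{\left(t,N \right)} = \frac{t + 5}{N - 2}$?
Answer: $- \frac{2508}{5} \approx -501.6$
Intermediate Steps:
$P = - \frac{7}{2}$ ($P = - \frac{3}{2} - 2 = - \frac{7}{2} \approx -3.5$)
$D{\left(t,N \right)} = \frac{5 + t}{-2 + N}$
$r = -152$
$G = \frac{1}{4} \approx 0.25$
$A{\left(Q,E \right)} = \frac{7}{2} + \frac{1}{-2 + Q}$ ($A{\left(Q,E \right)} = \frac{5 - 4}{-2 + Q} - - \frac{7}{2} = \frac{1}{-2 + Q} 1 + \frac{7}{2} = \frac{1}{-2 + Q} + \frac{7}{2} = \frac{7}{2} + \frac{1}{-2 + Q}$)
$A{\left(-3,G \right)} r = \frac{-12 + 7 \left(-3\right)}{2 \left(-2 - 3\right)} \left(-152\right) = \frac{-12 - 21}{2 \left(-5\right)} \left(-152\right) = \frac{1}{2} \left(- \frac{1}{5}\right) \left(-33\right) \left(-152\right) = \frac{33}{10} \left(-152\right) = - \frac{2508}{5}$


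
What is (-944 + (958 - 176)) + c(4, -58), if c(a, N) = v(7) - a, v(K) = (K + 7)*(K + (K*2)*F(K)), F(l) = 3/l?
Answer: 16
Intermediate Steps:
v(K) = (6 + K)*(7 + K) (v(K) = (K + 7)*(K + (K*2)*(3/K)) = (7 + K)*(K + (2*K)*(3/K)) = (7 + K)*(K + 6) = (7 + K)*(6 + K) = (6 + K)*(7 + K))
c(a, N) = 182 - a (c(a, N) = (42 + 7*(13 + 7)) - a = (42 + 7*20) - a = (42 + 140) - a = 182 - a)
(-944 + (958 - 176)) + c(4, -58) = (-944 + (958 - 176)) + (182 - 1*4) = (-944 + 782) + (182 - 4) = -162 + 178 = 16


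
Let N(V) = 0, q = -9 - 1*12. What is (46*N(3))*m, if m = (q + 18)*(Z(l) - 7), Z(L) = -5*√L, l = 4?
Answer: 0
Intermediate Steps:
q = -21 (q = -9 - 12 = -21)
m = 51 (m = (-21 + 18)*(-5*√4 - 7) = -3*(-5*2 - 7) = -3*(-10 - 7) = -3*(-17) = 51)
(46*N(3))*m = (46*0)*51 = 0*51 = 0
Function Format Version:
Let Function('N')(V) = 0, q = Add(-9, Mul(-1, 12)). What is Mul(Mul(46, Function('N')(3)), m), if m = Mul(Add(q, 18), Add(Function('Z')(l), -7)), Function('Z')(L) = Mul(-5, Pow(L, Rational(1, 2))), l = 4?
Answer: 0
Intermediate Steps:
q = -21 (q = Add(-9, -12) = -21)
m = 51 (m = Mul(Add(-21, 18), Add(Mul(-5, Pow(4, Rational(1, 2))), -7)) = Mul(-3, Add(Mul(-5, 2), -7)) = Mul(-3, Add(-10, -7)) = Mul(-3, -17) = 51)
Mul(Mul(46, Function('N')(3)), m) = Mul(Mul(46, 0), 51) = Mul(0, 51) = 0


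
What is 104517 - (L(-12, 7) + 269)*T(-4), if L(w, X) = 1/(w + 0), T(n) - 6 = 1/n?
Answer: 4942595/48 ≈ 1.0297e+5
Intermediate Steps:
T(n) = 6 + 1/n
L(w, X) = 1/w
104517 - (L(-12, 7) + 269)*T(-4) = 104517 - (1/(-12) + 269)*(6 + 1/(-4)) = 104517 - (-1/12 + 269)*(6 - 1/4) = 104517 - 3227*23/(12*4) = 104517 - 1*74221/48 = 104517 - 74221/48 = 4942595/48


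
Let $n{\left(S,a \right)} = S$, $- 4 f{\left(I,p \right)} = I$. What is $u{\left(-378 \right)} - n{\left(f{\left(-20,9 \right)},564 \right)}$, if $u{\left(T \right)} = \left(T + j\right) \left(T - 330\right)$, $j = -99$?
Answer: $337711$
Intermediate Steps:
$f{\left(I,p \right)} = - \frac{I}{4}$
$u{\left(T \right)} = \left(-330 + T\right) \left(-99 + T\right)$ ($u{\left(T \right)} = \left(T - 99\right) \left(T - 330\right) = \left(-99 + T\right) \left(-330 + T\right) = \left(-330 + T\right) \left(-99 + T\right)$)
$u{\left(-378 \right)} - n{\left(f{\left(-20,9 \right)},564 \right)} = \left(32670 + \left(-378\right)^{2} - -162162\right) - \left(- \frac{1}{4}\right) \left(-20\right) = \left(32670 + 142884 + 162162\right) - 5 = 337716 - 5 = 337711$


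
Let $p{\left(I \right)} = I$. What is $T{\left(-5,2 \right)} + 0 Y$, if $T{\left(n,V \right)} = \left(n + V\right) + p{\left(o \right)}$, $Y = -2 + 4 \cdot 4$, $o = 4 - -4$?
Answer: $5$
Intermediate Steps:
$o = 8$ ($o = 4 + 4 = 8$)
$Y = 14$ ($Y = -2 + 16 = 14$)
$T{\left(n,V \right)} = 8 + V + n$ ($T{\left(n,V \right)} = \left(n + V\right) + 8 = \left(V + n\right) + 8 = 8 + V + n$)
$T{\left(-5,2 \right)} + 0 Y = \left(8 + 2 - 5\right) + 0 \cdot 14 = 5 + 0 = 5$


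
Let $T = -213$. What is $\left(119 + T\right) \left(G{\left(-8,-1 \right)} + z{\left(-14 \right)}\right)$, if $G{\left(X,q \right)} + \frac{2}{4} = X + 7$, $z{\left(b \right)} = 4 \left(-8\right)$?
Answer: $3149$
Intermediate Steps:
$z{\left(b \right)} = -32$
$G{\left(X,q \right)} = \frac{13}{2} + X$ ($G{\left(X,q \right)} = - \frac{1}{2} + \left(X + 7\right) = - \frac{1}{2} + \left(7 + X\right) = \frac{13}{2} + X$)
$\left(119 + T\right) \left(G{\left(-8,-1 \right)} + z{\left(-14 \right)}\right) = \left(119 - 213\right) \left(\left(\frac{13}{2} - 8\right) - 32\right) = - 94 \left(- \frac{3}{2} - 32\right) = \left(-94\right) \left(- \frac{67}{2}\right) = 3149$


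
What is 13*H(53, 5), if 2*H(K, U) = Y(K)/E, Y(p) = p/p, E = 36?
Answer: 13/72 ≈ 0.18056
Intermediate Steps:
Y(p) = 1
H(K, U) = 1/72 (H(K, U) = (1/36)/2 = (1*(1/36))/2 = (1/2)*(1/36) = 1/72)
13*H(53, 5) = 13*(1/72) = 13/72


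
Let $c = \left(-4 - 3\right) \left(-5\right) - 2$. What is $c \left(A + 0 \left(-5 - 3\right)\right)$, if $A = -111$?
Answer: $-3663$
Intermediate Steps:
$c = 33$ ($c = \left(-4 - 3\right) \left(-5\right) - 2 = \left(-7\right) \left(-5\right) - 2 = 35 - 2 = 33$)
$c \left(A + 0 \left(-5 - 3\right)\right) = 33 \left(-111 + 0 \left(-5 - 3\right)\right) = 33 \left(-111 + 0 \left(-8\right)\right) = 33 \left(-111 + 0\right) = 33 \left(-111\right) = -3663$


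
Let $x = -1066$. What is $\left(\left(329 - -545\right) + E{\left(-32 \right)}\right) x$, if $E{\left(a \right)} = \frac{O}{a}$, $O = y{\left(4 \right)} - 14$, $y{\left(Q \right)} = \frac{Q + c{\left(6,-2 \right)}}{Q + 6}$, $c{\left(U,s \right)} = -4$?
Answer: $- \frac{7457203}{8} \approx -9.3215 \cdot 10^{5}$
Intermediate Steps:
$y{\left(Q \right)} = \frac{-4 + Q}{6 + Q}$ ($y{\left(Q \right)} = \frac{Q - 4}{Q + 6} = \frac{-4 + Q}{6 + Q}$)
$O = -14$ ($O = \frac{-4 + 4}{6 + 4} - 14 = \frac{1}{10} \cdot 0 - 14 = 0 - 14 = -14$)
$E{\left(a \right)} = - \frac{14}{a}$
$\left(\left(329 - -545\right) + E{\left(-32 \right)}\right) x = \left(\left(329 - -545\right) - \frac{14}{-32}\right) \left(-1066\right) = \left(\left(329 + 545\right) - - \frac{7}{16}\right) \left(-1066\right) = \left(874 + \frac{7}{16}\right) \left(-1066\right) = \frac{13991}{16} \left(-1066\right) = - \frac{7457203}{8}$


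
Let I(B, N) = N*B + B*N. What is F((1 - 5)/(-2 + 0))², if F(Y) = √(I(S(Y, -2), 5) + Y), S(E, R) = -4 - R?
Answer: -18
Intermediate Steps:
I(B, N) = 2*B*N (I(B, N) = B*N + B*N = 2*B*N)
F(Y) = √(-20 + Y) (F(Y) = √(2*(-4 - 1*(-2))*5 + Y) = √(2*(-4 + 2)*5 + Y) = √(2*(-2)*5 + Y) = √(-20 + Y))
F((1 - 5)/(-2 + 0))² = (√(-20 + (1 - 5)/(-2 + 0)))² = (√(-20 - 4/(-2)))² = (√(-20 - 4*(-½)))² = (√(-20 + 2))² = (√(-18))² = (3*I*√2)² = -18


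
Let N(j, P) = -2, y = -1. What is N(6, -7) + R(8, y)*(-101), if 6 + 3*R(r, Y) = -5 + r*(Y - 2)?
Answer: 3529/3 ≈ 1176.3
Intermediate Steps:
R(r, Y) = -11/3 + r*(-2 + Y)/3 (R(r, Y) = -2 + (-5 + r*(Y - 2))/3 = -2 + (-5 + r*(-2 + Y))/3 = -2 + (-5/3 + r*(-2 + Y)/3) = -11/3 + r*(-2 + Y)/3)
N(6, -7) + R(8, y)*(-101) = -2 + (-11/3 - ⅔*8 + (⅓)*(-1)*8)*(-101) = -2 + (-11/3 - 16/3 - 8/3)*(-101) = -2 - 35/3*(-101) = -2 + 3535/3 = 3529/3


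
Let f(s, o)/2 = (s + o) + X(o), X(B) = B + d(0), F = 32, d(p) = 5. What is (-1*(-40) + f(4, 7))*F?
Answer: 2752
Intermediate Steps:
X(B) = 5 + B (X(B) = B + 5 = 5 + B)
f(s, o) = 10 + 2*s + 4*o (f(s, o) = 2*((s + o) + (5 + o)) = 2*((o + s) + (5 + o)) = 2*(5 + s + 2*o) = 10 + 2*s + 4*o)
(-1*(-40) + f(4, 7))*F = (-1*(-40) + (10 + 2*4 + 4*7))*32 = (40 + (10 + 8 + 28))*32 = (40 + 46)*32 = 86*32 = 2752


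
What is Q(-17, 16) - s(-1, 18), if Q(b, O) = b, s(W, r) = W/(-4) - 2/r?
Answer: -617/36 ≈ -17.139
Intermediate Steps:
s(W, r) = -2/r - W/4 (s(W, r) = W*(-¼) - 2/r = -W/4 - 2/r = -2/r - W/4)
Q(-17, 16) - s(-1, 18) = -17 - (-2/18 - ¼*(-1)) = -17 - (-2*1/18 + ¼) = -17 - (-⅑ + ¼) = -17 - 1*5/36 = -17 - 5/36 = -617/36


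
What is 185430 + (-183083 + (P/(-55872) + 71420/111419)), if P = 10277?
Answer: 14613395282873/6225202368 ≈ 2347.5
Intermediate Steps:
185430 + (-183083 + (P/(-55872) + 71420/111419)) = 185430 + (-183083 + (10277/(-55872) + 71420/111419)) = 185430 + (-183083 + (10277*(-1/55872) + 71420*(1/111419))) = 185430 + (-183083 + (-10277/55872 + 71420/111419)) = 185430 + (-183083 + 2845325177/6225202368) = 185430 - 1139725879815367/6225202368 = 14613395282873/6225202368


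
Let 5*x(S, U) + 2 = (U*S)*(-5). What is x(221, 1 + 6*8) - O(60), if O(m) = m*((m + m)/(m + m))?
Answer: -54447/5 ≈ -10889.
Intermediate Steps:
x(S, U) = -2/5 - S*U (x(S, U) = -2/5 + ((U*S)*(-5))/5 = -2/5 + ((S*U)*(-5))/5 = -2/5 + (-5*S*U)/5 = -2/5 - S*U)
O(m) = m (O(m) = m*((2*m)/((2*m))) = m*((2*m)*(1/(2*m))) = m*1 = m)
x(221, 1 + 6*8) - O(60) = (-2/5 - 1*221*(1 + 6*8)) - 1*60 = (-2/5 - 1*221*(1 + 48)) - 60 = (-2/5 - 1*221*49) - 60 = (-2/5 - 10829) - 60 = -54147/5 - 60 = -54447/5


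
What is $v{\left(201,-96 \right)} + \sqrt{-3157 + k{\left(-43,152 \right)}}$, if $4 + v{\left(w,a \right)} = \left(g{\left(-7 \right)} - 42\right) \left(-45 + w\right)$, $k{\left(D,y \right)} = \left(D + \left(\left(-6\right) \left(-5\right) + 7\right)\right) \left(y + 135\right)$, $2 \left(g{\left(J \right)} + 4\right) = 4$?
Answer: $-6868 + i \sqrt{4879} \approx -6868.0 + 69.85 i$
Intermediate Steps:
$g{\left(J \right)} = -2$ ($g{\left(J \right)} = -4 + \frac{1}{2} \cdot 4 = -4 + 2 = -2$)
$k{\left(D,y \right)} = \left(37 + D\right) \left(135 + y\right)$ ($k{\left(D,y \right)} = \left(D + \left(30 + 7\right)\right) \left(135 + y\right) = \left(D + 37\right) \left(135 + y\right) = \left(37 + D\right) \left(135 + y\right)$)
$v{\left(w,a \right)} = 1976 - 44 w$ ($v{\left(w,a \right)} = -4 + \left(-2 - 42\right) \left(-45 + w\right) = -4 - 44 \left(-45 + w\right) = -4 - \left(-1980 + 44 w\right) = 1976 - 44 w$)
$v{\left(201,-96 \right)} + \sqrt{-3157 + k{\left(-43,152 \right)}} = \left(1976 - 8844\right) + \sqrt{-3157 + \left(4995 + 37 \cdot 152 + 135 \left(-43\right) - 6536\right)} = \left(1976 - 8844\right) + \sqrt{-3157 + \left(4995 + 5624 - 5805 - 6536\right)} = -6868 + \sqrt{-3157 - 1722} = -6868 + \sqrt{-4879} = -6868 + i \sqrt{4879}$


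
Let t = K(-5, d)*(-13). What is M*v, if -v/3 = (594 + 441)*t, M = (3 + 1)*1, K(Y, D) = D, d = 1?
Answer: 161460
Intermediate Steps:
t = -13 (t = 1*(-13) = -13)
M = 4 (M = 4*1 = 4)
v = 40365 (v = -3*(594 + 441)*(-13) = -3105*(-13) = -3*(-13455) = 40365)
M*v = 4*40365 = 161460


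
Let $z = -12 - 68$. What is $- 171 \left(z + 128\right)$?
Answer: $-8208$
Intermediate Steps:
$z = -80$ ($z = -12 - 68 = -80$)
$- 171 \left(z + 128\right) = - 171 \left(-80 + 128\right) = \left(-171\right) 48 = -8208$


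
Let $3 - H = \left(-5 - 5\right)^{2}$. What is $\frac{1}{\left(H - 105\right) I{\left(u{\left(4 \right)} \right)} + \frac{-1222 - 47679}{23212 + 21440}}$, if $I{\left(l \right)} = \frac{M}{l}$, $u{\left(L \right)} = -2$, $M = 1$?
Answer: $\frac{44652}{4460951} \approx 0.01001$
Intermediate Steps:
$H = -97$ ($H = 3 - \left(-5 - 5\right)^{2} = 3 - \left(-10\right)^{2} = 3 - 100 = -97$)
$I{\left(l \right)} = \frac{1}{l}$ ($I{\left(l \right)} = 1 \frac{1}{l} = \frac{1}{l}$)
$\frac{1}{\left(H - 105\right) I{\left(u{\left(4 \right)} \right)} + \frac{-1222 - 47679}{23212 + 21440}} = \frac{1}{\frac{-97 - 105}{-2} + \frac{-1222 - 47679}{23212 + 21440}} = \frac{1}{\left(-202\right) \left(- \frac{1}{2}\right) - \frac{48901}{44652}} = \frac{1}{101 - \frac{48901}{44652}} = \frac{1}{\frac{4460951}{44652}} = \frac{44652}{4460951}$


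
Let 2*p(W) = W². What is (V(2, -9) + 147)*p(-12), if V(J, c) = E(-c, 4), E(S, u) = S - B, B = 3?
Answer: 11016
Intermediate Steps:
E(S, u) = -3 + S (E(S, u) = S - 1*3 = S - 3 = -3 + S)
V(J, c) = -3 - c
p(W) = W²/2
(V(2, -9) + 147)*p(-12) = ((-3 - 1*(-9)) + 147)*((½)*(-12)²) = ((-3 + 9) + 147)*((½)*144) = (6 + 147)*72 = 153*72 = 11016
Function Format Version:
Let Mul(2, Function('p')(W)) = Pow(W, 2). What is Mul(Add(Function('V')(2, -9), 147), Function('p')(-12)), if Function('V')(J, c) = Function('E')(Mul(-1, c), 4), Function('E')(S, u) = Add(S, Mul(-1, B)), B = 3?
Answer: 11016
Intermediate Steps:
Function('E')(S, u) = Add(-3, S) (Function('E')(S, u) = Add(S, Mul(-1, 3)) = Add(S, -3) = Add(-3, S))
Function('V')(J, c) = Add(-3, Mul(-1, c))
Function('p')(W) = Mul(Rational(1, 2), Pow(W, 2))
Mul(Add(Function('V')(2, -9), 147), Function('p')(-12)) = Mul(Add(Add(-3, Mul(-1, -9)), 147), Mul(Rational(1, 2), Pow(-12, 2))) = Mul(Add(Add(-3, 9), 147), Mul(Rational(1, 2), 144)) = Mul(Add(6, 147), 72) = Mul(153, 72) = 11016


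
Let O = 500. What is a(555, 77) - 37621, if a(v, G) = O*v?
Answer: 239879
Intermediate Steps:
a(v, G) = 500*v
a(555, 77) - 37621 = 500*555 - 37621 = 277500 - 37621 = 239879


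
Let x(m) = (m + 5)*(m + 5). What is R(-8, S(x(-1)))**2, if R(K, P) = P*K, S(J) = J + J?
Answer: 65536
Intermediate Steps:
x(m) = (5 + m)**2 (x(m) = (5 + m)*(5 + m) = (5 + m)**2)
S(J) = 2*J
R(K, P) = K*P
R(-8, S(x(-1)))**2 = (-16*(5 - 1)**2)**2 = (-16*4**2)**2 = (-16*16)**2 = (-8*32)**2 = (-256)**2 = 65536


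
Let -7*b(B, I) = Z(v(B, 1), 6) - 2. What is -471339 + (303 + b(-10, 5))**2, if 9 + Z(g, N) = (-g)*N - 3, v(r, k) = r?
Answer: -18789986/49 ≈ -3.8347e+5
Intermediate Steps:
Z(g, N) = -12 - N*g (Z(g, N) = -9 + ((-g)*N - 3) = -9 + (-N*g - 3) = -9 + (-3 - N*g) = -12 - N*g)
b(B, I) = 2 + 6*B/7 (b(B, I) = -((-12 - 1*6*B) - 2)/7 = -((-12 - 6*B) - 2)/7 = -(-14 - 6*B)/7 = 2 + 6*B/7)
-471339 + (303 + b(-10, 5))**2 = -471339 + (303 + (2 + (6/7)*(-10)))**2 = -471339 + (303 + (2 - 60/7))**2 = -471339 + (303 - 46/7)**2 = -471339 + (2075/7)**2 = -471339 + 4305625/49 = -18789986/49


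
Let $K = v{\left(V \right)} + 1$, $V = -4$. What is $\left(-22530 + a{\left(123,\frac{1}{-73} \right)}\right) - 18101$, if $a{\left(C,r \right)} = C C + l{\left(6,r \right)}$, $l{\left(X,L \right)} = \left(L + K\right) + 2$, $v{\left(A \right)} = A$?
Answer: $- \frac{1861720}{73} \approx -25503.0$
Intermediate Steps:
$K = -3$ ($K = -4 + 1 = -3$)
$l{\left(X,L \right)} = -1 + L$ ($l{\left(X,L \right)} = \left(L - 3\right) + 2 = \left(-3 + L\right) + 2 = -1 + L$)
$a{\left(C,r \right)} = -1 + r + C^{2}$ ($a{\left(C,r \right)} = C C + \left(-1 + r\right) = C^{2} + \left(-1 + r\right) = -1 + r + C^{2}$)
$\left(-22530 + a{\left(123,\frac{1}{-73} \right)}\right) - 18101 = \left(-22530 + \left(-1 + \frac{1}{-73} + 123^{2}\right)\right) - 18101 = \left(-22530 - - \frac{1104343}{73}\right) - 18101 = \left(-22530 + \frac{1104343}{73}\right) - 18101 = - \frac{540347}{73} - 18101 = - \frac{1861720}{73}$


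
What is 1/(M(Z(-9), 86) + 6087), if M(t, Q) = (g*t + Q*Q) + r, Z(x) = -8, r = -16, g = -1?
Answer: 1/13475 ≈ 7.4212e-5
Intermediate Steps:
M(t, Q) = -16 + Q² - t (M(t, Q) = (-t + Q*Q) - 16 = (-t + Q²) - 16 = (Q² - t) - 16 = -16 + Q² - t)
1/(M(Z(-9), 86) + 6087) = 1/((-16 + 86² - 1*(-8)) + 6087) = 1/((-16 + 7396 + 8) + 6087) = 1/(7388 + 6087) = 1/13475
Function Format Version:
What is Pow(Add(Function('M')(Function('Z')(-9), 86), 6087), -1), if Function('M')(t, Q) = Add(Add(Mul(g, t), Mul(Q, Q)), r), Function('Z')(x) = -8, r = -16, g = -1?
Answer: Rational(1, 13475) ≈ 7.4212e-5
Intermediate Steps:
Function('M')(t, Q) = Add(-16, Pow(Q, 2), Mul(-1, t)) (Function('M')(t, Q) = Add(Add(Mul(-1, t), Mul(Q, Q)), -16) = Add(Add(Mul(-1, t), Pow(Q, 2)), -16) = Add(Add(Pow(Q, 2), Mul(-1, t)), -16) = Add(-16, Pow(Q, 2), Mul(-1, t)))
Pow(Add(Function('M')(Function('Z')(-9), 86), 6087), -1) = Pow(Add(Add(-16, Pow(86, 2), Mul(-1, -8)), 6087), -1) = Pow(Add(Add(-16, 7396, 8), 6087), -1) = Pow(Add(7388, 6087), -1) = Pow(13475, -1) = Rational(1, 13475)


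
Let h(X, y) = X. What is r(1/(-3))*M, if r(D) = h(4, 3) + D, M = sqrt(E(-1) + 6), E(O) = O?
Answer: 11*sqrt(5)/3 ≈ 8.1989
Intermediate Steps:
M = sqrt(5) (M = sqrt(-1 + 6) = sqrt(5) ≈ 2.2361)
r(D) = 4 + D
r(1/(-3))*M = (4 + 1/(-3))*sqrt(5) = (4 - 1/3)*sqrt(5) = 11*sqrt(5)/3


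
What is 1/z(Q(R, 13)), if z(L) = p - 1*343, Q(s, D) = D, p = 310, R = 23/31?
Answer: -1/33 ≈ -0.030303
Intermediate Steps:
R = 23/31 (R = 23*(1/31) = 23/31 ≈ 0.74194)
z(L) = -33 (z(L) = 310 - 1*343 = 310 - 343 = -33)
1/z(Q(R, 13)) = 1/(-33) = -1/33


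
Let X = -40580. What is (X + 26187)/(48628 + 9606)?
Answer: -14393/58234 ≈ -0.24716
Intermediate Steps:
(X + 26187)/(48628 + 9606) = (-40580 + 26187)/(48628 + 9606) = -14393/58234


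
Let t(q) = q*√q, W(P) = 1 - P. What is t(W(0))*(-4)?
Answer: -4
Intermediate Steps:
t(q) = q^(3/2)
t(W(0))*(-4) = (1 - 1*0)^(3/2)*(-4) = (1 + 0)^(3/2)*(-4) = 1^(3/2)*(-4) = 1*(-4) = -4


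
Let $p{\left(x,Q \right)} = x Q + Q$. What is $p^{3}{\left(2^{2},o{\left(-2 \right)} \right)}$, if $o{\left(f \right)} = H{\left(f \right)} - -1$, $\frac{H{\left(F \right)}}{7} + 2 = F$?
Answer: $-2460375$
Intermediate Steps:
$H{\left(F \right)} = -14 + 7 F$
$o{\left(f \right)} = -13 + 7 f$ ($o{\left(f \right)} = \left(-14 + 7 f\right) - -1 = \left(-14 + 7 f\right) + 1 = -13 + 7 f$)
$p{\left(x,Q \right)} = Q + Q x$ ($p{\left(x,Q \right)} = Q x + Q = Q + Q x$)
$p^{3}{\left(2^{2},o{\left(-2 \right)} \right)} = \left(\left(-13 + 7 \left(-2\right)\right) \left(1 + 2^{2}\right)\right)^{3} = \left(\left(-13 - 14\right) \left(1 + 4\right)\right)^{3} = \left(\left(-27\right) 5\right)^{3} = \left(-135\right)^{3} = -2460375$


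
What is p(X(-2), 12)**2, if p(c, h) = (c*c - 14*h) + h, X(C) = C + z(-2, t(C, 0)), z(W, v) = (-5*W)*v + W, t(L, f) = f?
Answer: 19600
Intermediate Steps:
z(W, v) = W - 5*W*v (z(W, v) = -5*W*v + W = W - 5*W*v)
X(C) = -2 + C (X(C) = C - 2*(1 - 5*0) = C - 2*(1 + 0) = C - 2*1 = C - 2 = -2 + C)
p(c, h) = c**2 - 13*h (p(c, h) = (c**2 - 14*h) + h = c**2 - 13*h)
p(X(-2), 12)**2 = ((-2 - 2)**2 - 13*12)**2 = ((-4)**2 - 156)**2 = (16 - 156)**2 = (-140)**2 = 19600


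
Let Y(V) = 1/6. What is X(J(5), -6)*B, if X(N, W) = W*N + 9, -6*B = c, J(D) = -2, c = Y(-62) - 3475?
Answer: 145943/12 ≈ 12162.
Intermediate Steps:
Y(V) = 1/6
c = -20849/6 (c = 1/6 - 3475 = -20849/6 ≈ -3474.8)
B = 20849/36 (B = -1/6*(-20849/6) = 20849/36 ≈ 579.14)
X(N, W) = 9 + N*W (X(N, W) = N*W + 9 = 9 + N*W)
X(J(5), -6)*B = (9 - 2*(-6))*(20849/36) = (9 + 12)*(20849/36) = 21*(20849/36) = 145943/12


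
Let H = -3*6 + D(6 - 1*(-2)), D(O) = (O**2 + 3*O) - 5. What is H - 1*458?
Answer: -393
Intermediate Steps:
D(O) = -5 + O**2 + 3*O
H = 65 (H = -3*6 + (-5 + (6 - 1*(-2))**2 + 3*(6 - 1*(-2))) = -18 + (-5 + (6 + 2)**2 + 3*(6 + 2)) = -18 + (-5 + 8**2 + 3*8) = -18 + (-5 + 64 + 24) = -18 + 83 = 65)
H - 1*458 = 65 - 1*458 = 65 - 458 = -393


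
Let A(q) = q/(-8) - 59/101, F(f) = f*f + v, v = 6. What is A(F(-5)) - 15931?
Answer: -12875851/808 ≈ -15935.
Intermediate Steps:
F(f) = 6 + f² (F(f) = f*f + 6 = f² + 6 = 6 + f²)
A(q) = -59/101 - q/8 (A(q) = q*(-⅛) - 59*1/101 = -q/8 - 59/101 = -59/101 - q/8)
A(F(-5)) - 15931 = (-59/101 - (6 + (-5)²)/8) - 15931 = (-59/101 - (6 + 25)/8) - 15931 = (-59/101 - ⅛*31) - 15931 = (-59/101 - 31/8) - 15931 = -3603/808 - 15931 = -12875851/808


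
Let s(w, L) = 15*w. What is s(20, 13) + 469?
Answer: 769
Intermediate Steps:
s(20, 13) + 469 = 15*20 + 469 = 300 + 469 = 769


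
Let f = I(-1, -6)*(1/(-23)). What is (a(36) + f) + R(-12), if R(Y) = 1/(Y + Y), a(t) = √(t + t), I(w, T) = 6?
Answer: -167/552 + 6*√2 ≈ 8.1827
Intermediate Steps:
f = -6/23 (f = 6*(1/(-23)) = 6*(1*(-1/23)) = 6*(-1/23) = -6/23 ≈ -0.26087)
a(t) = √2*√t (a(t) = √(2*t) = √2*√t)
R(Y) = 1/(2*Y)
(a(36) + f) + R(-12) = (√2*√36 - 6/23) + (½)/(-12) = (√2*6 - 6/23) + (½)*(-1/12) = (6*√2 - 6/23) - 1/24 = (-6/23 + 6*√2) - 1/24 = -167/552 + 6*√2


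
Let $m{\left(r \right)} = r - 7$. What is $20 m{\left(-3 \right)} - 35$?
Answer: $-235$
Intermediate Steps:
$m{\left(r \right)} = -7 + r$
$20 m{\left(-3 \right)} - 35 = 20 \left(-7 - 3\right) - 35 = 20 \left(-10\right) - 35 = -200 - 35 = -235$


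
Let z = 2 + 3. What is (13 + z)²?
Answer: 324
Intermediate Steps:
z = 5
(13 + z)² = (13 + 5)² = 18² = 324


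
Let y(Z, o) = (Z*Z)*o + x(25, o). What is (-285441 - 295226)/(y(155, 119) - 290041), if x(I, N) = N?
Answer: -580667/2569053 ≈ -0.22602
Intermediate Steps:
y(Z, o) = o + o*Z² (y(Z, o) = (Z*Z)*o + o = Z²*o + o = o*Z² + o = o + o*Z²)
(-285441 - 295226)/(y(155, 119) - 290041) = (-285441 - 295226)/(119*(1 + 155²) - 290041) = -580667/(119*(1 + 24025) - 290041) = -580667/(119*24026 - 290041) = -580667/(2859094 - 290041) = -580667/2569053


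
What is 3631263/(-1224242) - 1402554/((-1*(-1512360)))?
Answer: -600736868729/154291219260 ≈ -3.8935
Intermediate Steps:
3631263/(-1224242) - 1402554/((-1*(-1512360))) = 3631263*(-1/1224242) - 1402554/1512360 = -3631263/1224242 - 1402554*1/1512360 = -3631263/1224242 - 233759/252060 = -600736868729/154291219260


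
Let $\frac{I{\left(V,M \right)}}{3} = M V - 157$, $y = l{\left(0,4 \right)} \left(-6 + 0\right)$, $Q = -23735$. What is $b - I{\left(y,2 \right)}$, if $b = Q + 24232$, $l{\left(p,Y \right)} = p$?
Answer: $968$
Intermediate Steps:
$y = 0$ ($y = 0 \left(-6 + 0\right) = 0 \left(-6\right) = 0$)
$I{\left(V,M \right)} = -471 + 3 M V$ ($I{\left(V,M \right)} = 3 \left(M V - 157\right) = 3 \left(-157 + M V\right) = -471 + 3 M V$)
$b = 497$ ($b = -23735 + 24232 = 497$)
$b - I{\left(y,2 \right)} = 497 - \left(-471 + 3 \cdot 2 \cdot 0\right) = 497 - \left(-471 + 0\right) = 497 - -471 = 497 + 471 = 968$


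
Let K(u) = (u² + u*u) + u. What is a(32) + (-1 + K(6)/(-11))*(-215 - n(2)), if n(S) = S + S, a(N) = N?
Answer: 19843/11 ≈ 1803.9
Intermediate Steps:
n(S) = 2*S
K(u) = u + 2*u² (K(u) = (u² + u²) + u = 2*u² + u = u + 2*u²)
a(32) + (-1 + K(6)/(-11))*(-215 - n(2)) = 32 + (-1 + (6*(1 + 2*6))/(-11))*(-215 - 2*2) = 32 + (-1 - 6*(1 + 12)/11)*(-215 - 1*4) = 32 + (-1 - 6*13/11)*(-215 - 4) = 32 + (-1 - 1/11*78)*(-219) = 32 + (-1 - 78/11)*(-219) = 32 - 89/11*(-219) = 32 + 19491/11 = 19843/11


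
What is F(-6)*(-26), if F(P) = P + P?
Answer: 312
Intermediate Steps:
F(P) = 2*P
F(-6)*(-26) = (2*(-6))*(-26) = -12*(-26) = 312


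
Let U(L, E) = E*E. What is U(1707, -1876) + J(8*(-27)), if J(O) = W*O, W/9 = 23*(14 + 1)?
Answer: 2848696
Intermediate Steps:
U(L, E) = E**2
W = 3105 (W = 9*(23*(14 + 1)) = 9*(23*15) = 9*345 = 3105)
J(O) = 3105*O
U(1707, -1876) + J(8*(-27)) = (-1876)**2 + 3105*(8*(-27)) = 3519376 + 3105*(-216) = 3519376 - 670680 = 2848696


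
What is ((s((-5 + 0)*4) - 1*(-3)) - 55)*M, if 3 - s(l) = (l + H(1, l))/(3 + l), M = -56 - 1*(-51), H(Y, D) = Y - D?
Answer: 4160/17 ≈ 244.71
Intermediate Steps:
M = -5 (M = -56 + 51 = -5)
s(l) = 3 - 1/(3 + l) (s(l) = 3 - (l + (1 - l))/(3 + l) = 3 - 1/(3 + l))
((s((-5 + 0)*4) - 1*(-3)) - 55)*M = (((8 + 3*((-5 + 0)*4))/(3 + (-5 + 0)*4) - 1*(-3)) - 55)*(-5) = (((8 + 3*(-5*4))/(3 - 5*4) + 3) - 55)*(-5) = (((8 + 3*(-20))/(3 - 20) + 3) - 55)*(-5) = (((8 - 60)/(-17) + 3) - 55)*(-5) = ((-1/17*(-52) + 3) - 55)*(-5) = ((52/17 + 3) - 55)*(-5) = (103/17 - 55)*(-5) = -832/17*(-5) = 4160/17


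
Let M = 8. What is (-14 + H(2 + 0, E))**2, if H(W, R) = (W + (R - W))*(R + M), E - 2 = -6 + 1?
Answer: 841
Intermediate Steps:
E = -3 (E = 2 + (-6 + 1) = 2 - 5 = -3)
H(W, R) = R*(8 + R) (H(W, R) = (W + (R - W))*(R + 8) = R*(8 + R))
(-14 + H(2 + 0, E))**2 = (-14 - 3*(8 - 3))**2 = (-14 - 3*5)**2 = (-14 - 15)**2 = (-29)**2 = 841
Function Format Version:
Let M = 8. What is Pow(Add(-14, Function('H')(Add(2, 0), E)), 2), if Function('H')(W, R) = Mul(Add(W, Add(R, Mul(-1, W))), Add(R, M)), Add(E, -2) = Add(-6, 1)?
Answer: 841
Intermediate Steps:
E = -3 (E = Add(2, Add(-6, 1)) = Add(2, -5) = -3)
Function('H')(W, R) = Mul(R, Add(8, R)) (Function('H')(W, R) = Mul(Add(W, Add(R, Mul(-1, W))), Add(R, 8)) = Mul(R, Add(8, R)))
Pow(Add(-14, Function('H')(Add(2, 0), E)), 2) = Pow(Add(-14, Mul(-3, Add(8, -3))), 2) = Pow(Add(-14, Mul(-3, 5)), 2) = Pow(Add(-14, -15), 2) = Pow(-29, 2) = 841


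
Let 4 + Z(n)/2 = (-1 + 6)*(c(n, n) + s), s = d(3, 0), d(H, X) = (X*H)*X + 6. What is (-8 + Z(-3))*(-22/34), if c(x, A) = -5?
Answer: 66/17 ≈ 3.8824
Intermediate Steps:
d(H, X) = 6 + H*X² (d(H, X) = (H*X)*X + 6 = H*X² + 6 = 6 + H*X²)
s = 6 (s = 6 + 3*0² = 6 + 3*0 = 6 + 0 = 6)
Z(n) = 2 (Z(n) = -8 + 2*((-1 + 6)*(-5 + 6)) = -8 + 2*(5*1) = -8 + 2*5 = -8 + 10 = 2)
(-8 + Z(-3))*(-22/34) = (-8 + 2)*(-22/34) = -(-132)/34 = -6*(-11/17) = 66/17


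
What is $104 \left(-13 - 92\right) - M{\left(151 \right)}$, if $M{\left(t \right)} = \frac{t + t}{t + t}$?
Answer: $-10921$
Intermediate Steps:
$M{\left(t \right)} = 1$ ($M{\left(t \right)} = \frac{2 t}{2 t} = 2 t \frac{1}{2 t} = 1$)
$104 \left(-13 - 92\right) - M{\left(151 \right)} = 104 \left(-13 - 92\right) - 1 = 104 \left(-105\right) - 1 = -10920 - 1 = -10921$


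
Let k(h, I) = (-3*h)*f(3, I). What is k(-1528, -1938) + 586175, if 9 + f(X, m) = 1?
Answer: 549503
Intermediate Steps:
f(X, m) = -8 (f(X, m) = -9 + 1 = -8)
k(h, I) = 24*h (k(h, I) = -3*h*(-8) = 24*h)
k(-1528, -1938) + 586175 = 24*(-1528) + 586175 = -36672 + 586175 = 549503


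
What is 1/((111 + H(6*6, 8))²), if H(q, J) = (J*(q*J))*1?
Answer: 1/5832225 ≈ 1.7146e-7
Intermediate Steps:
H(q, J) = q*J² (H(q, J) = (J*(J*q))*1 = (q*J²)*1 = q*J²)
1/((111 + H(6*6, 8))²) = 1/((111 + (6*6)*8²)²) = 1/((111 + 36*64)²) = 1/((111 + 2304)²) = 1/(2415²) = 1/5832225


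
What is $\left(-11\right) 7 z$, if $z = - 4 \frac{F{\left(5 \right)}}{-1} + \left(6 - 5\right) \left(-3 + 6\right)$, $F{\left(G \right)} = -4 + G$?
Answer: $-539$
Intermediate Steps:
$z = 7$ ($z = - 4 \frac{-4 + 5}{-1} + \left(6 - 5\right) \left(-3 + 6\right) = - 4 \cdot 1 \left(-1\right) + 1 \cdot 3 = \left(-4\right) \left(-1\right) + 3 = 4 + 3 = 7$)
$\left(-11\right) 7 z = \left(-11\right) 7 \cdot 7 = \left(-77\right) 7 = -539$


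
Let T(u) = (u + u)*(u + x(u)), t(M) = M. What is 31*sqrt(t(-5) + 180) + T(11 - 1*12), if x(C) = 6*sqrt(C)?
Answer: 2 - 12*I + 155*sqrt(7) ≈ 412.09 - 12.0*I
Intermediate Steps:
T(u) = 2*u*(u + 6*sqrt(u)) (T(u) = (u + u)*(u + 6*sqrt(u)) = (2*u)*(u + 6*sqrt(u)) = 2*u*(u + 6*sqrt(u)))
31*sqrt(t(-5) + 180) + T(11 - 1*12) = 31*sqrt(-5 + 180) + 2*(11 - 1*12)*((11 - 1*12) + 6*sqrt(11 - 1*12)) = 31*sqrt(175) + 2*(11 - 12)*((11 - 12) + 6*sqrt(11 - 12)) = 31*(5*sqrt(7)) + 2*(-1)*(-1 + 6*sqrt(-1)) = 155*sqrt(7) + 2*(-1)*(-1 + 6*I) = 155*sqrt(7) + (2 - 12*I) = 2 - 12*I + 155*sqrt(7)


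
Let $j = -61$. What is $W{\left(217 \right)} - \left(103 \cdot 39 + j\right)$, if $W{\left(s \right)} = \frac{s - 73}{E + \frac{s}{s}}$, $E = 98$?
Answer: $- \frac{43500}{11} \approx -3954.5$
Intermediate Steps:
$W{\left(s \right)} = - \frac{73}{99} + \frac{s}{99}$ ($W{\left(s \right)} = \frac{s - 73}{98 + \frac{s}{s}} = \frac{-73 + s}{98 + 1} = \frac{-73 + s}{99} = \left(-73 + s\right) \frac{1}{99} = - \frac{73}{99} + \frac{s}{99}$)
$W{\left(217 \right)} - \left(103 \cdot 39 + j\right) = \left(- \frac{73}{99} + \frac{1}{99} \cdot 217\right) - \left(103 \cdot 39 - 61\right) = \left(- \frac{73}{99} + \frac{217}{99}\right) - \left(4017 - 61\right) = \frac{16}{11} - 3956 = - \frac{43500}{11}$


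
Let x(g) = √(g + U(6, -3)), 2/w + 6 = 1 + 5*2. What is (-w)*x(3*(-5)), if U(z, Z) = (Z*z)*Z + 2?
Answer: -2*√41/5 ≈ -2.5612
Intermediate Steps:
U(z, Z) = 2 + z*Z² (U(z, Z) = z*Z² + 2 = 2 + z*Z²)
w = ⅖ (w = 2/(-6 + (1 + 5*2)) = 2/(-6 + (1 + 10)) = 2/(-6 + 11) = 2/5 = 2*(⅕) = ⅖ ≈ 0.40000)
x(g) = √(56 + g) (x(g) = √(g + (2 + 6*(-3)²)) = √(g + (2 + 6*9)) = √(g + (2 + 54)) = √(g + 56) = √(56 + g))
(-w)*x(3*(-5)) = (-1*⅖)*√(56 + 3*(-5)) = -2*√(56 - 15)/5 = -2*√41/5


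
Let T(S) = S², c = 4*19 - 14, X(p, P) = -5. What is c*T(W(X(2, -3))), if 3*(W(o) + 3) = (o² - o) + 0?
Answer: 3038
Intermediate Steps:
W(o) = -3 - o/3 + o²/3 (W(o) = -3 + ((o² - o) + 0)/3 = -3 + (o² - o)/3 = -3 + (-o/3 + o²/3) = -3 - o/3 + o²/3)
c = 62 (c = 76 - 14 = 62)
c*T(W(X(2, -3))) = 62*(-3 - ⅓*(-5) + (⅓)*(-5)²)² = 62*(-3 + 5/3 + (⅓)*25)² = 62*(-3 + 5/3 + 25/3)² = 62*7² = 62*49 = 3038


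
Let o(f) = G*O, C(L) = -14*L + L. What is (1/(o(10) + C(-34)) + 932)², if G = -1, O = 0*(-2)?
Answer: 169698683025/195364 ≈ 8.6863e+5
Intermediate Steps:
C(L) = -13*L
O = 0
o(f) = 0 (o(f) = -1*0 = 0)
(1/(o(10) + C(-34)) + 932)² = (1/(0 - 13*(-34)) + 932)² = (1/(0 + 442) + 932)² = (1/442 + 932)² = (411945/442)² = 169698683025/195364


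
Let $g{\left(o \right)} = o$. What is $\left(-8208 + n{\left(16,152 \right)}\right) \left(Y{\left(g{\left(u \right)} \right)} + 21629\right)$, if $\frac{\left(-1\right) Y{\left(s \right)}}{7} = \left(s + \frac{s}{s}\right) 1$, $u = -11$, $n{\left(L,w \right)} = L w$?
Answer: $-125333424$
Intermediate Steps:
$Y{\left(s \right)} = -7 - 7 s$ ($Y{\left(s \right)} = - 7 \left(s + \frac{s}{s}\right) 1 = - 7 \left(s + 1\right) 1 = - 7 \left(1 + s\right) 1 = - 7 \left(1 + s\right) = -7 - 7 s$)
$\left(-8208 + n{\left(16,152 \right)}\right) \left(Y{\left(g{\left(u \right)} \right)} + 21629\right) = \left(-8208 + 16 \cdot 152\right) \left(\left(-7 - -77\right) + 21629\right) = \left(-8208 + 2432\right) \left(\left(-7 + 77\right) + 21629\right) = - 5776 \left(70 + 21629\right) = \left(-5776\right) 21699 = -125333424$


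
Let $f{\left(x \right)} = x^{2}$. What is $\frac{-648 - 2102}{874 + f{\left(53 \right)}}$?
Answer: $- \frac{2750}{3683} \approx -0.74667$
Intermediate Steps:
$\frac{-648 - 2102}{874 + f{\left(53 \right)}} = \frac{-648 - 2102}{874 + 53^{2}} = - \frac{2750}{874 + 2809} = - \frac{2750}{3683}$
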